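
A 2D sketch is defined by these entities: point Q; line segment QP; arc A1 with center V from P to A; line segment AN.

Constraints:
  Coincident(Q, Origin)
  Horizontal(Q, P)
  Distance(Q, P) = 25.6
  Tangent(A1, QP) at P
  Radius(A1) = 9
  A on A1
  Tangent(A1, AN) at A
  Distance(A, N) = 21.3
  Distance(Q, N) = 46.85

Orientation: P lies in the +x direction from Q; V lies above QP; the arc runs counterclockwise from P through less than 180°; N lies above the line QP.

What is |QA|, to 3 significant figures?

35.5

Checks: ∠(VP, PQ) = 90.00° ✓; |VP| = 9.000 ✓; |VA| = 9.000 ✓; ∠(VA, AN) = 90.00° ✓; |AN| = 21.30 ✓; |QN| = 46.85 ✓.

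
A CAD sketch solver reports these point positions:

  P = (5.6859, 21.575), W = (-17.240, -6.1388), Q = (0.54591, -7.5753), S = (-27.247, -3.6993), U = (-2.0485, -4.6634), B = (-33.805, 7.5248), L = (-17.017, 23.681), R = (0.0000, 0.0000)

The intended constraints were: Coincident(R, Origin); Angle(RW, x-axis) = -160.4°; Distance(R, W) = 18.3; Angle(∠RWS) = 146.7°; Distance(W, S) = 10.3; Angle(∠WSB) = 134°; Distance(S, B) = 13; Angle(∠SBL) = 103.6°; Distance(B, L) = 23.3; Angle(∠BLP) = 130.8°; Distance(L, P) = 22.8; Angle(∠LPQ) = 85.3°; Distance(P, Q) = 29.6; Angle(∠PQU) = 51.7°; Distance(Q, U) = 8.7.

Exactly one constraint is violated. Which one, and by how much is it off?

Distance(Q, U) = 8.7 — off by 4.80.

R = (0.00, 0.00) ✓; RW at -160.4° ✓; |RW| = 18.30 ✓; ∠RWS = 146.7° ✓; |WS| = 10.30 ✓; ∠WSB = 134.0° ✓; |SB| = 13.00 ✓; ∠SBL = 103.6° ✓; |BL| = 23.30 ✓; ∠BLP = 130.8° ✓; |LP| = 22.80 ✓; ∠LPQ = 85.30° ✓; |PQ| = 29.60 ✓; ∠PQU = 51.70° ✓; |QU| = 3.900 ✗.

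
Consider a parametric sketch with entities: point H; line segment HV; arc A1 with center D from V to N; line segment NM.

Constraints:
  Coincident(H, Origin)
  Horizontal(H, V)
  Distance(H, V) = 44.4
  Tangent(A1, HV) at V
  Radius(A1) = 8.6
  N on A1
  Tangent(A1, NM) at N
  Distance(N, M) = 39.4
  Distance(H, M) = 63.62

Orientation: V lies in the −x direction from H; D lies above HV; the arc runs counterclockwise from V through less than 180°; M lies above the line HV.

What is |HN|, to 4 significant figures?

37.15

Checks: |DN| = 8.600 ✓; ∠(DN, NM) = 90.00° ✓; |NM| = 39.40 ✓; |HM| = 63.62 ✓.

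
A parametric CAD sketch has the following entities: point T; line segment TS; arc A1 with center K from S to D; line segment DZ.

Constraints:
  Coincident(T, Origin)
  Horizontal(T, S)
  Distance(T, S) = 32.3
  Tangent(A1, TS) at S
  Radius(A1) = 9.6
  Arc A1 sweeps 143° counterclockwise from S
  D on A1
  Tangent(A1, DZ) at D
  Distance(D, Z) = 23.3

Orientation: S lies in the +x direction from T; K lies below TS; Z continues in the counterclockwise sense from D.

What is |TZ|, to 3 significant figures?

54.9

On A1, S sits at bearing 90° from K; a 143° counterclockwise sweep puts D at bearing 233°, so D = K + 9.6·(cos 233°, sin 233°) = (26.5, -17.3). Tangency of A1 to DZ means the radius KD is perpendicular to DZ, so DZ runs along (−sin 233°, cos 233°); with |DZ| = 23.3, Z = (45.1, -31.3). Then |TZ| = |Z − T| = 54.9.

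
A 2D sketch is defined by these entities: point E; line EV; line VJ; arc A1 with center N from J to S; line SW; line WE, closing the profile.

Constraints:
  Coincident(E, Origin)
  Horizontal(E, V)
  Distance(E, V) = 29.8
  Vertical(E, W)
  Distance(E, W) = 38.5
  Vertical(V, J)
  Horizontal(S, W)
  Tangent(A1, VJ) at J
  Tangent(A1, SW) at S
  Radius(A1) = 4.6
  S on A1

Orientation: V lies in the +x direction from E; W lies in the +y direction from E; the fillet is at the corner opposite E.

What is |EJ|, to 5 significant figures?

45.136

The virtual corner opposite E is at (29.800, 38.500). Tangency of A1 to VJ means the radius NJ is perpendicular to VJ and A1 meets SW tangentially, so NS is at right angles to SW, with radius 4.6, so the center N sits 4.6 in from both sides at N = (25.200, 33.900). That places the tangent points at J = (29.800, 33.900) on VJ and S = (25.200, 38.500) on SW. Then |EJ| = |J − E| = 45.136.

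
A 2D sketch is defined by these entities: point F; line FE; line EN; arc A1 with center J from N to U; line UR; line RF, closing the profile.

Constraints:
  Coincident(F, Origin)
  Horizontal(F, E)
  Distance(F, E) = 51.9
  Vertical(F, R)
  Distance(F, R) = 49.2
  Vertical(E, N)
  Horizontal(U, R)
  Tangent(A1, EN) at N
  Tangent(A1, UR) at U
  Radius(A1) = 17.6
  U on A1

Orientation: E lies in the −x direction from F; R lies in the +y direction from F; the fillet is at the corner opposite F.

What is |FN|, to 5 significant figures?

60.763

The virtual corner opposite F is at (-51.900, 49.200). A1 meets EN tangentially, so JN is at right angles to EN and tangency of A1 to UR means the radius JU is perpendicular to UR, with radius 17.6, so the center J sits 17.6 in from both sides at J = (-34.300, 31.600). That places the tangent points at N = (-51.900, 31.600) on EN and U = (-34.300, 49.200) on UR. Then |FN| = |N − F| = 60.763.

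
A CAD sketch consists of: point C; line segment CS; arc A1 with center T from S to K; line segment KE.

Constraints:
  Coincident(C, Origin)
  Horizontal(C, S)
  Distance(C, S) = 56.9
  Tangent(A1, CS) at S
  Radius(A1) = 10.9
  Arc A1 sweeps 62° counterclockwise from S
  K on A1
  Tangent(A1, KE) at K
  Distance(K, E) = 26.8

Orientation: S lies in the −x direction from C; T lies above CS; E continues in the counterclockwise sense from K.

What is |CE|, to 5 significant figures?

45.505

C is at the origin; CS is horizontal with |CS| = 56.9 and S on the −x side, so S = (-56.900, 0.0000). Tangency of A1 to CS means the radius TS is perpendicular to CS, so T = S + (0, 10.9) = (-56.900, 10.900). On A1, S sits at bearing -90° from T; a 62° counterclockwise sweep puts K at bearing -28°, so K = T + 10.9·(cos -28°, sin -28°) = (-47.276, 5.7828). The tangent condition forces TK to be normal to KE, so KE runs along (−sin -28°, cos -28°); with |KE| = 26.8, E = (-34.694, 29.446). Then |CE| = |E − C| = 45.505.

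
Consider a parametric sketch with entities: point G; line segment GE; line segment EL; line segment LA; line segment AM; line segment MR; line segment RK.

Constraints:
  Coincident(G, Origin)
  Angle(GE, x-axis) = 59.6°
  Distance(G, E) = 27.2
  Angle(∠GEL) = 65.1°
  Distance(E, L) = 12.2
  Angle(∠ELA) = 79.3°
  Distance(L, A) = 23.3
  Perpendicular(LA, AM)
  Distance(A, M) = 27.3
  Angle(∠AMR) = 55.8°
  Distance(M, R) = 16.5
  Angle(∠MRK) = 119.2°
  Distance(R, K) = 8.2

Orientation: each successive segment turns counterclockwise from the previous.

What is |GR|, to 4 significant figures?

26.37

G is at the origin; GE runs at 59.6° with length 27.2, so E = (13.76, 23.46). ∠GEL = 65.1° gives EL at 174.5° from the x-axis; with |EL| = 12.2, L = (1.620, 24.63). ∠ELA = 79.3° gives LA at -84.80° from the x-axis; with |LA| = 23.3, A = (3.732, 1.426). LA is perpendicular to AM, so AM runs at 5.200°; with |AM| = 27.3, M = (30.92, 3.900). ∠AMR = 55.8° gives MR at 129.4° from the x-axis; with |MR| = 16.5, R = (20.45, 16.65). Then |GR| = |R − G| = 26.37.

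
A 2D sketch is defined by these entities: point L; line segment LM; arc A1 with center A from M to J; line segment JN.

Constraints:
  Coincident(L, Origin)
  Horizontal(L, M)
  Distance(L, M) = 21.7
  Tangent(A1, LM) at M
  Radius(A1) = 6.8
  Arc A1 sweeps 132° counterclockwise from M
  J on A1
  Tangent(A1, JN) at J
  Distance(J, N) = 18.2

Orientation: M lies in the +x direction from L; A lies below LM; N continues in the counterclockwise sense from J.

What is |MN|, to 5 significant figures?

25.876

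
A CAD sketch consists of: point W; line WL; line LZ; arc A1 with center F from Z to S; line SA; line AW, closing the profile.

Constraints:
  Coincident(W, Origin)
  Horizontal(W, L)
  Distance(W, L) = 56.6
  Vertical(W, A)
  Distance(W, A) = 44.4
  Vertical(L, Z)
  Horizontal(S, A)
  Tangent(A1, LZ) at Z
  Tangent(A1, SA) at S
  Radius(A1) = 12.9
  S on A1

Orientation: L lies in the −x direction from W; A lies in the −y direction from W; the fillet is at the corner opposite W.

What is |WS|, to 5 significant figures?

62.298

W is at the origin; WL is horizontal with |WL| = 56.6 and L on the −x side, so L = (-56.600, 0.0000). W and A share the same x with |WA| = 44.4 and A on the −y side, so A = (0.0000, -44.400). The virtual corner opposite W is at (-56.600, -44.400). A1 meets LZ tangentially, so FZ is at right angles to LZ and the tangent condition forces FS to be normal to SA, with radius 12.9, so the center F sits 12.9 in from both sides at F = (-43.700, -31.500). That places the tangent points at Z = (-56.600, -31.500) on LZ and S = (-43.700, -44.400) on SA. Then |WS| = |S − W| = 62.298.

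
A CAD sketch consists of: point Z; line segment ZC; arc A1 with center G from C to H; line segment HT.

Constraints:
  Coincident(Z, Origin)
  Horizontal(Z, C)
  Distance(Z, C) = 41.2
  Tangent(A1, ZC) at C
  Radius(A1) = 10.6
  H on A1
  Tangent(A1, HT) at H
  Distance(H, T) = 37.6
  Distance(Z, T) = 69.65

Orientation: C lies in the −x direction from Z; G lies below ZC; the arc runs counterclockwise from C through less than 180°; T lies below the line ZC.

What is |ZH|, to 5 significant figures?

52.975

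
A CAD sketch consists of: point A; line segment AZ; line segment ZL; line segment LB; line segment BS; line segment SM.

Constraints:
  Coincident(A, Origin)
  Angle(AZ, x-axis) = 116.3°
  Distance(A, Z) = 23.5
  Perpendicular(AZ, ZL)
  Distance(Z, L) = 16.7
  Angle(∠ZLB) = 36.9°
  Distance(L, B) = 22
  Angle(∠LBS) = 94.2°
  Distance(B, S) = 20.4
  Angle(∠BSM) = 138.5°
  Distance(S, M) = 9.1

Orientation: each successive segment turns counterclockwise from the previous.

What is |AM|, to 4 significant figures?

37.57

A is at the origin; AZ runs at 116.3° with length 23.5, so Z = (-10.41, 21.07). The perpendicularity gives ZL at right angles to AZ, so ZL runs at -153.7°; with |ZL| = 16.7, L = (-25.38, 13.67). ∠ZLB = 36.9° gives LB at -10.60° from the x-axis; with |LB| = 22.0, B = (-3.759, 9.621). ∠LBS = 94.2° gives BS at 75.20° from the x-axis; with |BS| = 20.4, S = (1.452, 29.34). ∠BSM = 138.5° gives SM at 116.7° from the x-axis; with |SM| = 9.1, M = (-2.637, 37.47). Then |AM| = |M − A| = 37.57.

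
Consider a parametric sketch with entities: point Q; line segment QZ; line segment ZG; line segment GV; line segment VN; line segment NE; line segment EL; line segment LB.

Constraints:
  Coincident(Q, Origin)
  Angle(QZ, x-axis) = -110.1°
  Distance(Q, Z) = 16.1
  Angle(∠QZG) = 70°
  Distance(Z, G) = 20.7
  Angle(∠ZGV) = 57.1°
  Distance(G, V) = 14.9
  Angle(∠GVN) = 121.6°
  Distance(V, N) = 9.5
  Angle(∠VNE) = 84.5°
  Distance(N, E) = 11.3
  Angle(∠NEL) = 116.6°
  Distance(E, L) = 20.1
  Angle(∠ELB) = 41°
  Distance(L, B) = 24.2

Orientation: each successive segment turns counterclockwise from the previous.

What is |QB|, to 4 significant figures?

6.052

Q is at the origin; QZ runs at -110.1° with length 16.1, so Z = (-5.533, -15.12). ∠QZG = 70.0° gives ZG at -0.1000° from the x-axis; with |ZG| = 20.7, G = (15.17, -15.16). ∠ZGV = 57.1° gives GV at 122.8° from the x-axis; with |GV| = 14.9, V = (7.096, -2.631). ∠GVN = 121.6° gives VN at -178.8° from the x-axis; with |VN| = 9.5, N = (-2.402, -2.830). ∠VNE = 84.5° gives NE at -83.30° from the x-axis; with |NE| = 11.3, E = (-1.084, -14.05). ∠NEL = 116.6° gives EL at -19.90° from the x-axis; with |EL| = 20.1, L = (17.82, -20.89). ∠ELB = 41.0° gives LB at 119.1° from the x-axis; with |LB| = 24.2, B = (6.047, 0.2508). Then |QB| = |B − Q| = 6.052.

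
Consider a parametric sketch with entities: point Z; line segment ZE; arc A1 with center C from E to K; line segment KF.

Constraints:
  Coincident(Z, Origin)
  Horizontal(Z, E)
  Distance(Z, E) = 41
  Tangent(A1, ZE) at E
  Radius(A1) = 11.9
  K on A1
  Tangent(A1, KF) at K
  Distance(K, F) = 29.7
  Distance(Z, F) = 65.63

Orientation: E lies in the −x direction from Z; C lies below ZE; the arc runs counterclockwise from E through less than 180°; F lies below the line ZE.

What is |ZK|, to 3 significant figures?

54.4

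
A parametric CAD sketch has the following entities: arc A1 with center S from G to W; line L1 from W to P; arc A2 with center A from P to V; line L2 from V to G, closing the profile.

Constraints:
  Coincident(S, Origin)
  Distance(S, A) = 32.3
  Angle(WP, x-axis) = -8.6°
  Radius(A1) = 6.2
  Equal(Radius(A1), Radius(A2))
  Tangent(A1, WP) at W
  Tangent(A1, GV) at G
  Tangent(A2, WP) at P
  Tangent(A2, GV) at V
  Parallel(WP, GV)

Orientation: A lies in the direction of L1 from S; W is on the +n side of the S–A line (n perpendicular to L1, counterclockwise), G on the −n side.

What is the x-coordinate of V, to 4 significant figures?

31.01

Tangency of A1 to both parallel lines with radius 6.2 puts W and G at S ± 6.2·n: W = (0.9271, 6.130), G = (-0.9271, -6.130). Equal radii place P and V the same way about A: P = A + 6.2·n = (32.86, 1.300), V = A − 6.2·n = (31.01, -10.96). So V.x = 31.01.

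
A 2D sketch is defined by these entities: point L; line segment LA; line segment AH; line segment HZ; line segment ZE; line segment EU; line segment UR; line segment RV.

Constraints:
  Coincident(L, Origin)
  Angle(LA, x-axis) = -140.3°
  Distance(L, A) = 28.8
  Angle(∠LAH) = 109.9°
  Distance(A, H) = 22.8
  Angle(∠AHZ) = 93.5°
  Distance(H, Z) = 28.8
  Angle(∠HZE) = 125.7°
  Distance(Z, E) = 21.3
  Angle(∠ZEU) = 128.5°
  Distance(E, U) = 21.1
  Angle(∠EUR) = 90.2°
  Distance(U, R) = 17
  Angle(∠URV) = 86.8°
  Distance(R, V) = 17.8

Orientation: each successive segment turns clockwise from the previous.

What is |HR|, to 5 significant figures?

38.159

∠ZEU = 128.5° gives EU at -42.700° from the x-axis; with |EU| = 21.1, U = (7.7621, 7.7743). ∠EUR = 90.2° gives UR at -132.50° from the x-axis; with |UR| = 17.0, R = (-3.7230, -4.7595). Then |HR| = |R − H| = 38.159.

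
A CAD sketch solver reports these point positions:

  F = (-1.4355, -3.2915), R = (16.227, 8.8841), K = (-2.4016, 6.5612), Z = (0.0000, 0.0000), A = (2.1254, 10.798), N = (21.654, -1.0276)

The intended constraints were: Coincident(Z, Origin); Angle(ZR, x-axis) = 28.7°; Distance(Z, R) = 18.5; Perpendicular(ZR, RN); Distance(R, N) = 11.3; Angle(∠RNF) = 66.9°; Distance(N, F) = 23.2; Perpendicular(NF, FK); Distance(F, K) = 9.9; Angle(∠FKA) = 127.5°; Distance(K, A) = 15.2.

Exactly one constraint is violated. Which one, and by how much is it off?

Distance(K, A) = 15.2 — off by 9.00.

Z = (0.00, 0.00) ✓; ZR at 28.70° ✓; |ZR| = 18.50 ✓; ∠(ZR, RN) = 90.00° ✓; |RN| = 11.30 ✓; ∠RNF = 66.90° ✓; |NF| = 23.20 ✓; ∠(NF, FK) = 90.00° ✓; |FK| = 9.900 ✓; ∠FKA = 127.5° ✓; |KA| = 6.200 ✗.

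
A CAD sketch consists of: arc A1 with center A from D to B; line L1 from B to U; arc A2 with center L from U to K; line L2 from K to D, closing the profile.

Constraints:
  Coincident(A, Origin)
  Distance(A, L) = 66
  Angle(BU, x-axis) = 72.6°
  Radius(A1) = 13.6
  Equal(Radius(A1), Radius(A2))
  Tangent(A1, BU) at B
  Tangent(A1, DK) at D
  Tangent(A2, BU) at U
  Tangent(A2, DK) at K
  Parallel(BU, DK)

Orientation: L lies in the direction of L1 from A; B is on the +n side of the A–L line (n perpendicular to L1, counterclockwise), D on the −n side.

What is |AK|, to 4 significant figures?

67.39

Tangency of A1 to both parallel lines with radius 13.6 puts B and D at A ± 13.6·n: B = (-12.98, 4.067), D = (12.98, -4.067). Equal radii place U and K the same way about L: U = L + 13.6·n = (6.759, 67.05), K = L − 13.6·n = (32.71, 58.91). Then |AK| = |K − A| = 67.39.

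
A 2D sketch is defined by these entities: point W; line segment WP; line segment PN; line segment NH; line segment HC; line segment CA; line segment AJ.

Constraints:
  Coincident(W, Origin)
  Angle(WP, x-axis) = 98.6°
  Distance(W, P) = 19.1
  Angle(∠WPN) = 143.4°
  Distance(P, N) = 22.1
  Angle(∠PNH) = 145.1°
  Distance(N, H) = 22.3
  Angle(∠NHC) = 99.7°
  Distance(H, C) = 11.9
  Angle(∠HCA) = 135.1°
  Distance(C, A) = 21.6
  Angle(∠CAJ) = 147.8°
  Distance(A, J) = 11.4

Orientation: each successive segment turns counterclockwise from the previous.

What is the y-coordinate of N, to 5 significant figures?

34.458

W is at the origin; WP runs at 98.6° with length 19.1, so P = (-2.8561, 18.885). ∠WPN = 143.4° gives PN at 135.20° from the x-axis; with |PN| = 22.1, N = (-18.538, 34.458). So N.y = 34.458.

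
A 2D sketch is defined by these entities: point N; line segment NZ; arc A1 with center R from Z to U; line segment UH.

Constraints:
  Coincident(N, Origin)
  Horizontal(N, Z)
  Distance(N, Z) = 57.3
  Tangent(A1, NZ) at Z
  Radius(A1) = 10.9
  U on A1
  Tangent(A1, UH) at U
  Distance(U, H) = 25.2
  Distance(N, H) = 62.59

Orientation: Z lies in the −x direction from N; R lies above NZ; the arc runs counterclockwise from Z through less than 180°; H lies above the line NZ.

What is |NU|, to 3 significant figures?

48.2

Checks: N.y = 0.00, Z.y = 0.00 ✓; |RU| = 10.90 ✓; ∠(RU, UH) = 90.00° ✓; |UH| = 25.20 ✓; |NH| = 62.59 ✓.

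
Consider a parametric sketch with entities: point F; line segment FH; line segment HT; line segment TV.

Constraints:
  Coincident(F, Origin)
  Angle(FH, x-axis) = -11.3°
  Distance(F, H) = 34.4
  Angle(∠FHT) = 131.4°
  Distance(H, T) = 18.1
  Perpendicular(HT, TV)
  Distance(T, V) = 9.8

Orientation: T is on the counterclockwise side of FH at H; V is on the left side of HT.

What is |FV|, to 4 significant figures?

43.87

F is at the origin; FH runs at -11.3° with length 34.4, so H = 34.4·(cos -11.3°, sin -11.3°) = (33.73, -6.741). ∠FHT = 131.4°, so HT runs at -11.3° + (180° − 131.4°) = 37.30° from the x-axis; with |HT| = 18.1, T = H + 18.1·(cos 37.30°, sin 37.30°) = (48.13, 4.228). The perpendicularity gives TV at right angles to HT; with |TV| = 9.8 on the left of HT, V = T + 9.8·(-0.6060, 0.7955) = (42.19, 12.02). Then |FV| = |V − F| = 43.87.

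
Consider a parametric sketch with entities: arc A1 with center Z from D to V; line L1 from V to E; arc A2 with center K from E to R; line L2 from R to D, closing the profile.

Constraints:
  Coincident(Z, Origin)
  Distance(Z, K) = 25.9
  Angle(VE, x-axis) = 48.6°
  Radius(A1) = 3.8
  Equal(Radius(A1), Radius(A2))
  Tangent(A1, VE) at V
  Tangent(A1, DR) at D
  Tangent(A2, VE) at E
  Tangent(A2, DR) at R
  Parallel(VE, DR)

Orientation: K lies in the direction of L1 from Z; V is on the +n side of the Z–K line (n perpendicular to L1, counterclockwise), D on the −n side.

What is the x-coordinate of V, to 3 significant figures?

-2.85

The slot axis is L1's direction at 48.6°, so u = (cos 48.6°, sin 48.6°) = (0.661, 0.750) and n = (−sin 48.6°, cos 48.6°) = (-0.750, 0.661). Z is at the origin and K lies 25.9 along u from Z, so K = 25.9·u = (17.1, 19.4). Tangency of A1 to both parallel lines with radius 3.8 puts V and D at Z ± 3.8·n: V = (-2.85, 2.51), D = (2.85, -2.51). So V.x = -2.85.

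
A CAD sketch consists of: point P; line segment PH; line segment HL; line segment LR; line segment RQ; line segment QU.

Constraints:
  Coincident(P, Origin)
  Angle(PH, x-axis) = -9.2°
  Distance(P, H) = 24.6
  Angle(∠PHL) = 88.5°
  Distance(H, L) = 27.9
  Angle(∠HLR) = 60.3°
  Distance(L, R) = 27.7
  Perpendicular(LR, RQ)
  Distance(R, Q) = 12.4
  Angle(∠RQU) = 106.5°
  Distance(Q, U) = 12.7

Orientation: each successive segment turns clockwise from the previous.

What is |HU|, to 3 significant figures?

8.40

P is at the origin; PH runs at -9.2° with length 24.6, so H = (24.3, -3.93). ∠PHL = 88.5° gives HL at -101° from the x-axis; with |HL| = 27.9, L = (19.1, -31.3). ∠HLR = 60.3° gives LR at 140° from the x-axis; with |LR| = 27.7, R = (-1.99, -13.4). The perpendicularity gives RQ at right angles to LR, so RQ runs at 49.6°; with |RQ| = 12.4, Q = (6.05, -3.95). ∠RQU = 106.5° gives QU at -23.9° from the x-axis; with |QU| = 12.7, U = (17.7, -9.10). Then |HU| = |U − H| = 8.40.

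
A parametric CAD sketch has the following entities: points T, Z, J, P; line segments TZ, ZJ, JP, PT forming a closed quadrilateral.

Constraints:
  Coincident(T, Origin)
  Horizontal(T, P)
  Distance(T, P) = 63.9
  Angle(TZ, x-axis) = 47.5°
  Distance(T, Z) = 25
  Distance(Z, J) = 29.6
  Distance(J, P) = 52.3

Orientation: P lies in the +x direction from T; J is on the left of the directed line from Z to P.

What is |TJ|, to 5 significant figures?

54.477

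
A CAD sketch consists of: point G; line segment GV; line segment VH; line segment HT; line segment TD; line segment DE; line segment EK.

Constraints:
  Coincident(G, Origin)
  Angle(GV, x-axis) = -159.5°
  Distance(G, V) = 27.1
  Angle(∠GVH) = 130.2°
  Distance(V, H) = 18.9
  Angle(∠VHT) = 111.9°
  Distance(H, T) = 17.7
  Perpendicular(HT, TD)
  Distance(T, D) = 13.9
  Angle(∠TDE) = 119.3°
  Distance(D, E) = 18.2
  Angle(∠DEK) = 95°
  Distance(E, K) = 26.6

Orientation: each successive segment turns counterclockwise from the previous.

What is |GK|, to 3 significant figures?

44.8

G is at the origin; GV runs at -159.5° with length 27.1, so V = (-25.4, -9.49). ∠GVH = 130.2° gives VH at -110° from the x-axis; with |VH| = 18.9, H = (-31.8, -27.3). ∠VHT = 111.9° gives HT at -41.6° from the x-axis; with |HT| = 17.7, T = (-18.5, -39.0). The perpendicularity gives TD at right angles to HT, so TD runs at 48.4°; with |TD| = 13.9, D = (-9.29, -28.6). ∠TDE = 119.3° gives DE at 109° from the x-axis; with |DE| = 18.2, E = (-15.2, -11.4). ∠DEK = 95.0° gives EK at -166° from the x-axis; with |EK| = 26.6, K = (-41.0, -17.9). Then |GK| = |K − G| = 44.8.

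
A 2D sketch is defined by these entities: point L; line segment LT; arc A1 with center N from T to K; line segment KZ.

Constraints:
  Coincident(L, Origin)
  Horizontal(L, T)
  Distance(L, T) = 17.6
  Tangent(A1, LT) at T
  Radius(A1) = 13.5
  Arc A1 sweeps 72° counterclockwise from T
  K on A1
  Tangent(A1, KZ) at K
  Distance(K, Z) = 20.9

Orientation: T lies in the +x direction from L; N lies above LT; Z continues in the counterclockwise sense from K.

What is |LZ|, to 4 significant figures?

47.06

L is at the origin; L and T share the same y with |LT| = 17.6 and T on the +x side, so T = (17.60, 0.000). A1 meets LT tangentially, so NT is at right angles to LT, so N = T + (0, 13.5) = (17.60, 13.50). On A1, T sits at bearing -90° from N; a 72° counterclockwise sweep puts K at bearing -18°, so K = N + 13.5·(cos -18°, sin -18°) = (30.44, 9.328). Tangency of A1 to KZ means the radius NK is perpendicular to KZ, so KZ runs along (−sin -18°, cos -18°); with |KZ| = 20.9, Z = (36.90, 29.21). Then |LZ| = |Z − L| = 47.06.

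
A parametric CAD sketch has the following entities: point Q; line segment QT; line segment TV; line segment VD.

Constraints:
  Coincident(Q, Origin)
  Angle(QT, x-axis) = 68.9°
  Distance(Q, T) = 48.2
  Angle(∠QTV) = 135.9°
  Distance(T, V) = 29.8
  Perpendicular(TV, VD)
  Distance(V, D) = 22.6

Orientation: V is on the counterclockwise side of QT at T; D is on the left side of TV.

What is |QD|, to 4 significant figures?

65.34

Q is at the origin; QT runs at 68.9° with length 48.2, so T = 48.2·(cos 68.9°, sin 68.9°) = (17.35, 44.97). ∠QTV = 135.9°, so TV runs at 68.9° + (180° − 135.9°) = 113.0° from the x-axis; with |TV| = 29.8, V = T + 29.8·(cos 113.0°, sin 113.0°) = (5.708, 72.40). The perpendicularity gives VD at right angles to TV; with |VD| = 22.6 on the left of TV, D = V + 22.6·(-0.9205, -0.3907) = (-15.10, 63.57). Then |QD| = |D − Q| = 65.34.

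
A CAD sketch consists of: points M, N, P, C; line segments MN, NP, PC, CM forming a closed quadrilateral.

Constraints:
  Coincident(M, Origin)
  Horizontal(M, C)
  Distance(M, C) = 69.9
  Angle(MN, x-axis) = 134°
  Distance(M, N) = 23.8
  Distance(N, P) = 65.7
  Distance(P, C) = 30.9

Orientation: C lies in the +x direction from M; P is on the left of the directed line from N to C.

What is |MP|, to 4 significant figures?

53.94

M is at the origin; MC is horizontal with |MC| = 69.9 and C in +x, so C = (69.9, 0). MN runs at 134.0° with |MN| = 23.8, so N = (-16.53, 17.12). P is determined by |NP| = 65.7 and |PC| = 30.9 together: it lies at the intersection of circle(N, 65.7) and circle(C, 30.9). With |NC| = 88.11, the foot of the radical line on NC is 63.13 from N and the perpendicular offset is √(65.7² − 63.13²) = 18.19. Taking the left-of-NC solution: P = (48.93, 22.70).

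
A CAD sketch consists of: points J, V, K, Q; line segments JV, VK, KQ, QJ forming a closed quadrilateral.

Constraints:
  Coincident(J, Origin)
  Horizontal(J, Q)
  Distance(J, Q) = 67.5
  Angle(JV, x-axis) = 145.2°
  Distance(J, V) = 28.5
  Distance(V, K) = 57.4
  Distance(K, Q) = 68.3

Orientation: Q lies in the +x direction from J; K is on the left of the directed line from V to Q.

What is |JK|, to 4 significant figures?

55.73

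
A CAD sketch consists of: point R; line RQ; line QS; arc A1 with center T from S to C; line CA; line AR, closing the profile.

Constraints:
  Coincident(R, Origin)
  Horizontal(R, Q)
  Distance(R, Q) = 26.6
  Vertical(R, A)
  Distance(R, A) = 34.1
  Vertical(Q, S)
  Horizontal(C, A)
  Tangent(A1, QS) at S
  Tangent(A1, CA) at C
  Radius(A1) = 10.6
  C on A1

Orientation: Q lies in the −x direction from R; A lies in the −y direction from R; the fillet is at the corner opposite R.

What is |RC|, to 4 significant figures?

37.67

R is at the origin; R and Q share the same y with |RQ| = 26.6 and Q on the −x side, so Q = (-26.60, 0.000). RA is vertical with |RA| = 34.1 and A on the −y side, so A = (0.000, -34.10). The virtual corner opposite R is at (-26.60, -34.10). Since A1 is tangent to QS there, TS ⟂ QS and since A1 is tangent to CA there, TC ⟂ CA, with radius 10.6, so the center T sits 10.6 in from both sides at T = (-16.00, -23.50). That places the tangent points at S = (-26.60, -23.50) on QS and C = (-16.00, -34.10) on CA. Then |RC| = |C − R| = 37.67.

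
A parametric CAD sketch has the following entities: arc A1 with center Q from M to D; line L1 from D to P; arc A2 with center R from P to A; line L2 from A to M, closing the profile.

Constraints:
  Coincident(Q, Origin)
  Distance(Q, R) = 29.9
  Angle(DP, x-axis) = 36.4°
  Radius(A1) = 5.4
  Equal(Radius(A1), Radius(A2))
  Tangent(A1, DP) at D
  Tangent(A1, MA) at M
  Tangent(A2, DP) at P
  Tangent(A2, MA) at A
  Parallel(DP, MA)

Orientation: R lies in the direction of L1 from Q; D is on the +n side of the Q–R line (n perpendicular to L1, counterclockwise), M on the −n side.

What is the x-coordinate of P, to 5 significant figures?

20.862

The slot axis is L1's direction at 36.4°, so u = (cos 36.4°, sin 36.4°) = (0.80489, 0.59342) and n = (−sin 36.4°, cos 36.4°) = (-0.59342, 0.80489). Q is at the origin and R lies 29.9 along u from Q, so R = 29.9·u = (24.066, 17.743). Tangency of A1 to both parallel lines with radius 5.4 puts D and M at Q ± 5.4·n: D = (-3.2045, 4.3464), M = (3.2045, -4.3464). Equal radii place P and A the same way about R: P = R + 5.4·n = (20.862, 22.090), A = R − 5.4·n = (27.271, 13.397). So P.x = 20.862.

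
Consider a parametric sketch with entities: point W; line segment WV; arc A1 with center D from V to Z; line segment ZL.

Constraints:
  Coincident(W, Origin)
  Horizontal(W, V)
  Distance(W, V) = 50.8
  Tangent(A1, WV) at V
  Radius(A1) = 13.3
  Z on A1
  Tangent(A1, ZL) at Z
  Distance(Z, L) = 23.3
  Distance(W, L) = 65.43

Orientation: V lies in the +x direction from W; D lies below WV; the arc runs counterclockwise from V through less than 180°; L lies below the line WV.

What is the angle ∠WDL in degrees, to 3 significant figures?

107°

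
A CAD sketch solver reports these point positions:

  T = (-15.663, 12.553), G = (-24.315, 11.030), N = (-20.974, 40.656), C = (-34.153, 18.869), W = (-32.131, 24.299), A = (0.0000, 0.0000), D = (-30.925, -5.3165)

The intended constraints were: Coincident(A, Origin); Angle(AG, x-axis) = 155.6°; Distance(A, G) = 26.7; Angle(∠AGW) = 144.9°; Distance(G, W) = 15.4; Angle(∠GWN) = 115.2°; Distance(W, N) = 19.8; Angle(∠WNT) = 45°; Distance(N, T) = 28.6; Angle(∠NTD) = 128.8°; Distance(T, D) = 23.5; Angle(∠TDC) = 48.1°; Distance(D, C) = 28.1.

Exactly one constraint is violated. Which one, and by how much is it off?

Distance(D, C) = 28.1 — off by 3.70.

A = (0.00, 0.00) ✓; AG at 155.6° ✓; |AG| = 26.70 ✓; ∠AGW = 144.9° ✓; |GW| = 15.40 ✓; ∠GWN = 115.2° ✓; |WN| = 19.80 ✓; ∠WNT = 45.00° ✓; |NT| = 28.60 ✓; ∠NTD = 128.8° ✓; |TD| = 23.50 ✓; ∠TDC = 48.10° ✓; |DC| = 24.40 ✗.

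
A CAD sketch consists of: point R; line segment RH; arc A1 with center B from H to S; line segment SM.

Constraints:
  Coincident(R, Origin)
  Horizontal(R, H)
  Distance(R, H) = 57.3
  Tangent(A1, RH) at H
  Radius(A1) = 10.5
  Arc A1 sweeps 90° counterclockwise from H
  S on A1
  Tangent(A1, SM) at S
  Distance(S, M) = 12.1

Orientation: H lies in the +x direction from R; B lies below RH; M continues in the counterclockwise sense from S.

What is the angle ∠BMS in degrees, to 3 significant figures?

41.0°

R is at the origin; RH is horizontal with |RH| = 57.3 and H on the +x side, so H = (57.3, 0.00). The tangent condition forces BH to be normal to RH, so B = H + (0, -10.5) = (57.3, -10.5). On A1, H sits at bearing 90° from B; a 90° counterclockwise sweep puts S at bearing 180°, so S = B + 10.5·(cos 180°, sin 180°) = (46.8, -10.5). Since A1 is tangent to SM there, BS ⟂ SM, so SM runs along (−sin 180°, cos 180°); with |SM| = 12.1, M = (46.8, -22.6). Then cos ∠BMS = MB·MS / (|MB||MS|), giving 41.0°.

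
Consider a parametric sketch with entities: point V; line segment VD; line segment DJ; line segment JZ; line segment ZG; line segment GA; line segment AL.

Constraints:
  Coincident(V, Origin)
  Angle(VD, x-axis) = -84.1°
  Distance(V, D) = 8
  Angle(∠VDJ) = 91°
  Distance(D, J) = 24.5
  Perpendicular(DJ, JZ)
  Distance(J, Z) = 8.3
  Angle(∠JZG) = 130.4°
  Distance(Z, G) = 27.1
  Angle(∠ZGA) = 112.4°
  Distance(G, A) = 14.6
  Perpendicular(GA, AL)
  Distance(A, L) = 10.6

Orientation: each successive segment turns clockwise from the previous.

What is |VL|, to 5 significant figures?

4.4985

V is at the origin; VD runs at -84.1° with length 8.0, so D = (0.82234, -7.9576). ∠VDJ = 91.0° gives DJ at -173.10° from the x-axis; with |DJ| = 24.5, J = (-23.500, -10.901). DJ ⟂ JZ, so JZ runs at 96.900°; with |JZ| = 8.3, Z = (-24.497, -2.6611). ∠JZG = 130.4° gives ZG at 47.300° from the x-axis; with |ZG| = 27.1, G = (-6.1192, 17.255). ∠ZGA = 112.4° gives GA at -20.300° from the x-axis; with |GA| = 14.6, A = (7.5740, 12.190). The perpendicularity gives AL at right angles to GA, so AL runs at -110.30°; with |AL| = 10.6, L = (3.8964, 2.2482). Then |VL| = |L − V| = 4.4985.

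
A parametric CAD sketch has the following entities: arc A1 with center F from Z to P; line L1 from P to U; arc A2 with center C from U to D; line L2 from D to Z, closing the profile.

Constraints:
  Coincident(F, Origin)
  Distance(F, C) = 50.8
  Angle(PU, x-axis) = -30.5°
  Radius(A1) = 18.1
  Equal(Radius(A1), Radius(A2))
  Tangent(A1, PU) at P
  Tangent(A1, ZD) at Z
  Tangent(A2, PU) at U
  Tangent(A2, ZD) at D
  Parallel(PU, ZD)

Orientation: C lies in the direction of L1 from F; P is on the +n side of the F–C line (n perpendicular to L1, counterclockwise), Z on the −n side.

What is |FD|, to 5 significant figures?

53.928

The slot axis is L1's direction at -30.5°, so u = (cos -30.5°, sin -30.5°) = (0.86163, -0.50754) and n = (−sin -30.5°, cos -30.5°) = (0.50754, 0.86163). F is at the origin and C lies 50.8 along u from F, so C = 50.8·u = (43.771, -25.783). Tangency of A1 to both parallel lines with radius 18.1 puts P and Z at F ± 18.1·n: P = (9.1864, 15.595), Z = (-9.1864, -15.595). Equal radii place U and D the same way about C: U = C + 18.1·n = (52.957, -10.187), D = C − 18.1·n = (34.584, -41.378). Then |FD| = |D − F| = 53.928.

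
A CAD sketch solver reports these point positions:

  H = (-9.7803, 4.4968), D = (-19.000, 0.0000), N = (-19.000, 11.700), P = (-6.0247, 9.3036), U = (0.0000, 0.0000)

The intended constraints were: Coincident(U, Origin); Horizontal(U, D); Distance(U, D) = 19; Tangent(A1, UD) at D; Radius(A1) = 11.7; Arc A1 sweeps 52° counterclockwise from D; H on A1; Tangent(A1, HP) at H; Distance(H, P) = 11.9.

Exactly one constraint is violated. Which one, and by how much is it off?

Distance(H, P) = 11.9 — off by 5.80.

U = (0.00, 0.00) ✓; U.y = 0.00, D.y = 0.00 ✓; |UD| = 19.00 ✓; ∠(ND, DU) = 90.00° ✓; |ND| = 11.70 ✓; bearing(N→H) − bearing(N→D) = 52.00° ✓; |NH| = 11.70 ✓; ∠(NH, HP) = 90.00° ✓; |HP| = 6.100 ✗.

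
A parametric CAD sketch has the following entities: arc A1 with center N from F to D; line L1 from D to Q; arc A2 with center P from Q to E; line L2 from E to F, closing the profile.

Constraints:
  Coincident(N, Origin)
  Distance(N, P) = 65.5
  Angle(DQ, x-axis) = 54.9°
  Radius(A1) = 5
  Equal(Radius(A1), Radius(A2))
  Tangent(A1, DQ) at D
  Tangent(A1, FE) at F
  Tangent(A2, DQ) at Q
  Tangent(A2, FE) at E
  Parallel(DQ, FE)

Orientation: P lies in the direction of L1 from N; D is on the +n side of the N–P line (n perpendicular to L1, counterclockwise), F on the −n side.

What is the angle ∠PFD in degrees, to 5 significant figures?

85.635°

N is at the origin and P lies 65.5 along u from N, so P = 65.5·u = (37.663, 53.589). Tangency of A1 to both parallel lines with radius 5.0 puts D and F at N ± 5.0·n: D = (-4.0907, 2.8750), F = (4.0907, -2.8750). Then cos ∠PFD = FP·FD / (|FP||FD|), giving 85.635°.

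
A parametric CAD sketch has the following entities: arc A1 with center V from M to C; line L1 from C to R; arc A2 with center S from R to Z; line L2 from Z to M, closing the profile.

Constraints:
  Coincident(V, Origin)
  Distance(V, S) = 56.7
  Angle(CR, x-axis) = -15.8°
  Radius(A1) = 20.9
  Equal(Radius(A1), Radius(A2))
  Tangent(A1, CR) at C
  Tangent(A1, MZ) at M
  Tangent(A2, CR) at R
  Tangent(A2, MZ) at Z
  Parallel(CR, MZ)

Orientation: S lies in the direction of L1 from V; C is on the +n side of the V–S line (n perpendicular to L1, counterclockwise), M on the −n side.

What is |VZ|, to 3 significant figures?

60.4

The slot axis is L1's direction at -15.8°, so u = (cos -15.8°, sin -15.8°) = (0.962, -0.272) and n = (−sin -15.8°, cos -15.8°) = (0.272, 0.962). V is at the origin and S lies 56.7 along u from V, so S = 56.7·u = (54.6, -15.4). Tangency of A1 to both parallel lines with radius 20.9 puts C and M at V ± 20.9·n: C = (5.69, 20.1), M = (-5.69, -20.1). Equal radii place R and Z the same way about S: R = S + 20.9·n = (60.2, 4.67), Z = S − 20.9·n = (48.9, -35.5). Then |VZ| = |Z − V| = 60.4.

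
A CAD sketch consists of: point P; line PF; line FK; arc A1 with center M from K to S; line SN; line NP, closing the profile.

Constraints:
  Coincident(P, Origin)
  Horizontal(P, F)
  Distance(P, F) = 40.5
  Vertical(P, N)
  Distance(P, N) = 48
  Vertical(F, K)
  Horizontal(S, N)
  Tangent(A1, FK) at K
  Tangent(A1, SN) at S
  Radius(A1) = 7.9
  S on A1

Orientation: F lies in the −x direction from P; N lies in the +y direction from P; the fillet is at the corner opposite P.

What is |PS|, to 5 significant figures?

58.024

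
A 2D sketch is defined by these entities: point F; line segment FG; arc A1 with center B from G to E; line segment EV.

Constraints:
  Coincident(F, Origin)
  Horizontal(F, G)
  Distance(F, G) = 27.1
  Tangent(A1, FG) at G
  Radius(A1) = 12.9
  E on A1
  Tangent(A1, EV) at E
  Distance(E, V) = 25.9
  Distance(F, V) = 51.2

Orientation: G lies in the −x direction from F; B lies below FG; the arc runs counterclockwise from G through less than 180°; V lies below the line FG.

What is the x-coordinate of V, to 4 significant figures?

-29.68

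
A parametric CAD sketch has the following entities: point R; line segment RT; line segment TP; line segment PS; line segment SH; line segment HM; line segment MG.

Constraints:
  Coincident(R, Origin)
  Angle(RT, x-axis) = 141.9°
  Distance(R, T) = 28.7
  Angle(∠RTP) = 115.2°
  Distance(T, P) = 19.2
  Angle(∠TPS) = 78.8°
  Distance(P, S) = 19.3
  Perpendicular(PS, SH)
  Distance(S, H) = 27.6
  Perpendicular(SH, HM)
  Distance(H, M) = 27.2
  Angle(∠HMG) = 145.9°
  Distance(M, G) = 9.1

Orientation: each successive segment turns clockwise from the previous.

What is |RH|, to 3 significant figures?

12.4

∠TPS = 78.8° gives PS at -24.1° from the x-axis; with |PS| = 19.3, S = (-0.681, 28.5). The perpendicularity gives SH at right angles to PS, so SH runs at -114°; with |SH| = 27.6, H = (-12.0, 3.35). Then |RH| = |H − R| = 12.4.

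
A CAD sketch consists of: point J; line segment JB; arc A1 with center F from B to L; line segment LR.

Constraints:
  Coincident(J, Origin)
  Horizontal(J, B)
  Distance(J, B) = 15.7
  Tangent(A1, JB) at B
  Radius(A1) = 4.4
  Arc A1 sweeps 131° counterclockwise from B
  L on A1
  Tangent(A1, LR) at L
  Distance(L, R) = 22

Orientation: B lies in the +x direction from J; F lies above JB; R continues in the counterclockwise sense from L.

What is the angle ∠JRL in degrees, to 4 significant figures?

51.87°

J is at the origin; JB is horizontal with |JB| = 15.7 and B on the +x side, so B = (15.70, 0.000). A1 meets JB tangentially, so FB is at right angles to JB, so F = B + (0, 4.4) = (15.70, 4.400). On A1, B sits at bearing -90° from F; a 131° counterclockwise sweep puts L at bearing 41°, so L = F + 4.4·(cos 41°, sin 41°) = (19.02, 7.287). The tangent condition forces FL to be normal to LR, so LR runs along (−sin 41°, cos 41°); with |LR| = 22.0, R = (4.587, 23.89). Then cos ∠JRL = RJ·RL / (|RJ||RL|), giving 51.87°.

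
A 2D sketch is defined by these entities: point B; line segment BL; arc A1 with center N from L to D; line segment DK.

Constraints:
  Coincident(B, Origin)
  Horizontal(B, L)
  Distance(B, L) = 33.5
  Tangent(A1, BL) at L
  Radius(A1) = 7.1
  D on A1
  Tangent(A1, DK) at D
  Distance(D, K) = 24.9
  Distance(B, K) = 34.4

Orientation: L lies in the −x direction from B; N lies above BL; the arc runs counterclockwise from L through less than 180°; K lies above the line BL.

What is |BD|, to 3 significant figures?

27.2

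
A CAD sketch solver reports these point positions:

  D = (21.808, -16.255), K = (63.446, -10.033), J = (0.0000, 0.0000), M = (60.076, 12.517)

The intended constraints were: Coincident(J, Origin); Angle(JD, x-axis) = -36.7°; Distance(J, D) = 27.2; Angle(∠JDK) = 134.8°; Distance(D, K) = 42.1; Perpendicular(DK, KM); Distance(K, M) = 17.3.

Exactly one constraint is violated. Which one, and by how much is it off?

Distance(K, M) = 17.3 — off by 5.50.

J = (0.00, 0.00) ✓; JD at -36.70° ✓; |JD| = 27.20 ✓; ∠JDK = 134.8° ✓; |DK| = 42.10 ✓; ∠(DK, KM) = 90.00° ✓; |KM| = 22.80 ✗.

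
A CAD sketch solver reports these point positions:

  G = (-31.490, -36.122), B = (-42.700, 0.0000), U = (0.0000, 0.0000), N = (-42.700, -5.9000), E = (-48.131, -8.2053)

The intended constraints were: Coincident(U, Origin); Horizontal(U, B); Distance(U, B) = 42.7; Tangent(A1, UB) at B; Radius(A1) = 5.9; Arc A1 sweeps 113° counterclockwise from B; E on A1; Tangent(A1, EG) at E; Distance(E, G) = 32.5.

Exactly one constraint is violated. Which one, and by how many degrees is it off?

Tangent(A1, EG) at E — off by 7.80°.

U = (0.00, 0.00) ✓; U.y = 0.00, B.y = 0.00 ✓; |UB| = 42.70 ✓; ∠(NB, BU) = 90.00° ✓; |NB| = 5.900 ✓; bearing(N→E) − bearing(N→B) = 113.0° ✓; |NE| = 5.900 ✓; ∠(NE, EG) = 82.20° ✗; |EG| = 32.50 ✓.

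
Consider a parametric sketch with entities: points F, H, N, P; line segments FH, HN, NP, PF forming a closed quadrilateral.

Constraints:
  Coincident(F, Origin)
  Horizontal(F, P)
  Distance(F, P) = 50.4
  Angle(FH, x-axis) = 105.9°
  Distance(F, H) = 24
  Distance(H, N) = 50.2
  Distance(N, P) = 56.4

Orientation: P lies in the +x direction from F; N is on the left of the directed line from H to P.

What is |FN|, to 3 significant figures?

63.1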